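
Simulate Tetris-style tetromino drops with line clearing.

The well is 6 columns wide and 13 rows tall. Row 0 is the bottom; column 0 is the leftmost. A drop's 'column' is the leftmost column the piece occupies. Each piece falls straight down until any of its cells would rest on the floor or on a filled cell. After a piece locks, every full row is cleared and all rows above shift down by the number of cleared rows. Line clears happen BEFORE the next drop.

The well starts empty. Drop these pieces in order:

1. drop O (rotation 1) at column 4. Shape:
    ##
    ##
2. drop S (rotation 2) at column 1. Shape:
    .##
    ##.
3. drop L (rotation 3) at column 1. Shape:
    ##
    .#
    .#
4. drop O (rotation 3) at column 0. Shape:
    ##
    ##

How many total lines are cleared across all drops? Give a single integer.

Drop 1: O rot1 at col 4 lands with bottom-row=0; cleared 0 line(s) (total 0); column heights now [0 0 0 0 2 2], max=2
Drop 2: S rot2 at col 1 lands with bottom-row=0; cleared 0 line(s) (total 0); column heights now [0 1 2 2 2 2], max=2
Drop 3: L rot3 at col 1 lands with bottom-row=2; cleared 0 line(s) (total 0); column heights now [0 5 5 2 2 2], max=5
Drop 4: O rot3 at col 0 lands with bottom-row=5; cleared 0 line(s) (total 0); column heights now [7 7 5 2 2 2], max=7

Answer: 0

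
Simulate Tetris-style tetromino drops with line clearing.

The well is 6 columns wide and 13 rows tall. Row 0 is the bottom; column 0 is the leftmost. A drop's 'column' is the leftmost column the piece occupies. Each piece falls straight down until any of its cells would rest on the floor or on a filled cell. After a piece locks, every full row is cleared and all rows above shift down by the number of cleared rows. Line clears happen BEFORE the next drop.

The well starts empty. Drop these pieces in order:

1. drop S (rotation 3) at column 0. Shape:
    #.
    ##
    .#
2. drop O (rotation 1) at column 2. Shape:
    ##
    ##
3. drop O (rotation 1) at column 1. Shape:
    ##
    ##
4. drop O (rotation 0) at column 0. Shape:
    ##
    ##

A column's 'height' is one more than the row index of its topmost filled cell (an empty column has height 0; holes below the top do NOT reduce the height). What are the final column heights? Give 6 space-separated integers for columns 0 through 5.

Answer: 6 6 4 2 0 0

Derivation:
Drop 1: S rot3 at col 0 lands with bottom-row=0; cleared 0 line(s) (total 0); column heights now [3 2 0 0 0 0], max=3
Drop 2: O rot1 at col 2 lands with bottom-row=0; cleared 0 line(s) (total 0); column heights now [3 2 2 2 0 0], max=3
Drop 3: O rot1 at col 1 lands with bottom-row=2; cleared 0 line(s) (total 0); column heights now [3 4 4 2 0 0], max=4
Drop 4: O rot0 at col 0 lands with bottom-row=4; cleared 0 line(s) (total 0); column heights now [6 6 4 2 0 0], max=6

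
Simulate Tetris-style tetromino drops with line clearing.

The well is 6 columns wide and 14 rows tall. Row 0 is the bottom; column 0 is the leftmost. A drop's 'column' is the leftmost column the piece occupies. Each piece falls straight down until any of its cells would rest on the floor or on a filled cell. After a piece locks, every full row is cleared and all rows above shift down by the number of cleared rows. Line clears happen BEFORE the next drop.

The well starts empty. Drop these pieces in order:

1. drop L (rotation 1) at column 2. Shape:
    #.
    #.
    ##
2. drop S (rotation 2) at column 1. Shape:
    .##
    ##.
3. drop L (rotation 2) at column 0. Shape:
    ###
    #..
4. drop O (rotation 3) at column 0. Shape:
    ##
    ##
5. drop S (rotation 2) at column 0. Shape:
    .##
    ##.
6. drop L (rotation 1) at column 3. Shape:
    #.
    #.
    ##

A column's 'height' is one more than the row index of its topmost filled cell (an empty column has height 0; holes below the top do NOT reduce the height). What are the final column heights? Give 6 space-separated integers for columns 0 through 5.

Answer: 9 10 10 8 6 0

Derivation:
Drop 1: L rot1 at col 2 lands with bottom-row=0; cleared 0 line(s) (total 0); column heights now [0 0 3 1 0 0], max=3
Drop 2: S rot2 at col 1 lands with bottom-row=3; cleared 0 line(s) (total 0); column heights now [0 4 5 5 0 0], max=5
Drop 3: L rot2 at col 0 lands with bottom-row=4; cleared 0 line(s) (total 0); column heights now [6 6 6 5 0 0], max=6
Drop 4: O rot3 at col 0 lands with bottom-row=6; cleared 0 line(s) (total 0); column heights now [8 8 6 5 0 0], max=8
Drop 5: S rot2 at col 0 lands with bottom-row=8; cleared 0 line(s) (total 0); column heights now [9 10 10 5 0 0], max=10
Drop 6: L rot1 at col 3 lands with bottom-row=5; cleared 0 line(s) (total 0); column heights now [9 10 10 8 6 0], max=10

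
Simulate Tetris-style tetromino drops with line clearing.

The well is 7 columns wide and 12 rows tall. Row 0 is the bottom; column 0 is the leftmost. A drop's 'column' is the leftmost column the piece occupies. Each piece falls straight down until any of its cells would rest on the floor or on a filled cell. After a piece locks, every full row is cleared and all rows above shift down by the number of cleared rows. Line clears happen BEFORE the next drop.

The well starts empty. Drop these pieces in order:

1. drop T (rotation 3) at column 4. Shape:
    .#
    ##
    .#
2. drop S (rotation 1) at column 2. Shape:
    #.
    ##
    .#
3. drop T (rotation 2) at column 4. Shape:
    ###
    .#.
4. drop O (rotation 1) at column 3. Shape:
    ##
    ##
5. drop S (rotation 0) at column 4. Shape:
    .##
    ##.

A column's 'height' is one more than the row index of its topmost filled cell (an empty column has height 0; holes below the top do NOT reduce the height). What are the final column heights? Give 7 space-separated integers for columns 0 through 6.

Answer: 0 0 3 7 8 9 9

Derivation:
Drop 1: T rot3 at col 4 lands with bottom-row=0; cleared 0 line(s) (total 0); column heights now [0 0 0 0 2 3 0], max=3
Drop 2: S rot1 at col 2 lands with bottom-row=0; cleared 0 line(s) (total 0); column heights now [0 0 3 2 2 3 0], max=3
Drop 3: T rot2 at col 4 lands with bottom-row=3; cleared 0 line(s) (total 0); column heights now [0 0 3 2 5 5 5], max=5
Drop 4: O rot1 at col 3 lands with bottom-row=5; cleared 0 line(s) (total 0); column heights now [0 0 3 7 7 5 5], max=7
Drop 5: S rot0 at col 4 lands with bottom-row=7; cleared 0 line(s) (total 0); column heights now [0 0 3 7 8 9 9], max=9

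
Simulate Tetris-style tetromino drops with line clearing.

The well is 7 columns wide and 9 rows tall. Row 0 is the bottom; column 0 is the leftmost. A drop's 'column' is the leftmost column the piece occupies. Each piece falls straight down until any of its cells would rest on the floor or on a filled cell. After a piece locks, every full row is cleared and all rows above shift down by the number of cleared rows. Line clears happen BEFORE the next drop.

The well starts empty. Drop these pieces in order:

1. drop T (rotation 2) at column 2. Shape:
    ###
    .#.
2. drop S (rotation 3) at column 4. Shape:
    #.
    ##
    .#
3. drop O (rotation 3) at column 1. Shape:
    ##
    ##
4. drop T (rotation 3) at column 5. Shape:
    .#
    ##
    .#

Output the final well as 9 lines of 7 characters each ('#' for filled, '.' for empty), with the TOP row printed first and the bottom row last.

Drop 1: T rot2 at col 2 lands with bottom-row=0; cleared 0 line(s) (total 0); column heights now [0 0 2 2 2 0 0], max=2
Drop 2: S rot3 at col 4 lands with bottom-row=1; cleared 0 line(s) (total 0); column heights now [0 0 2 2 4 3 0], max=4
Drop 3: O rot3 at col 1 lands with bottom-row=2; cleared 0 line(s) (total 0); column heights now [0 4 4 2 4 3 0], max=4
Drop 4: T rot3 at col 5 lands with bottom-row=2; cleared 0 line(s) (total 0); column heights now [0 4 4 2 4 4 5], max=5

Answer: .......
.......
.......
.......
......#
.##.###
.##.###
..####.
...#...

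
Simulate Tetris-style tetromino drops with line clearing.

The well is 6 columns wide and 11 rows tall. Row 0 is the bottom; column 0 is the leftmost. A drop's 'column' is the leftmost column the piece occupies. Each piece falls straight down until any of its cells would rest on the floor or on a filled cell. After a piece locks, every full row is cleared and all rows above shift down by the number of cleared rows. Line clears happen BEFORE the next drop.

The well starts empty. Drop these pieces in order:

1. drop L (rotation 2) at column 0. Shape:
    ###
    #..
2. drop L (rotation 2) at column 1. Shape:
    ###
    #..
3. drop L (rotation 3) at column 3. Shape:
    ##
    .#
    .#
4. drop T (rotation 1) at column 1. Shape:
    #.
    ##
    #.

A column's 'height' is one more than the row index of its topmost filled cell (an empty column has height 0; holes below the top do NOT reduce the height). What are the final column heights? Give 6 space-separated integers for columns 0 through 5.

Answer: 2 7 6 5 5 0

Derivation:
Drop 1: L rot2 at col 0 lands with bottom-row=0; cleared 0 line(s) (total 0); column heights now [2 2 2 0 0 0], max=2
Drop 2: L rot2 at col 1 lands with bottom-row=2; cleared 0 line(s) (total 0); column heights now [2 4 4 4 0 0], max=4
Drop 3: L rot3 at col 3 lands with bottom-row=2; cleared 0 line(s) (total 0); column heights now [2 4 4 5 5 0], max=5
Drop 4: T rot1 at col 1 lands with bottom-row=4; cleared 0 line(s) (total 0); column heights now [2 7 6 5 5 0], max=7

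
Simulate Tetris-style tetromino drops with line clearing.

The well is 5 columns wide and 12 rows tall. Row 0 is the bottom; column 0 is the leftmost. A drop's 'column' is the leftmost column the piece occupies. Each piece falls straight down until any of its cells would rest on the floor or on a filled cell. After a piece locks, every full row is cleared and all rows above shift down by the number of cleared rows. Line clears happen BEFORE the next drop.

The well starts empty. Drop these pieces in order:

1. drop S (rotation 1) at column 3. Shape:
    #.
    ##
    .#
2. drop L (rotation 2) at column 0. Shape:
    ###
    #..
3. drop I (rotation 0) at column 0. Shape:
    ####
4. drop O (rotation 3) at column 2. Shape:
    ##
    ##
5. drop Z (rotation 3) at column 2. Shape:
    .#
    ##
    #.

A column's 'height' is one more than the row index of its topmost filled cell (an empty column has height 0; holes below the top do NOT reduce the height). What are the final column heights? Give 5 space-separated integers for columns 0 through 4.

Drop 1: S rot1 at col 3 lands with bottom-row=0; cleared 0 line(s) (total 0); column heights now [0 0 0 3 2], max=3
Drop 2: L rot2 at col 0 lands with bottom-row=0; cleared 1 line(s) (total 1); column heights now [1 0 0 2 1], max=2
Drop 3: I rot0 at col 0 lands with bottom-row=2; cleared 0 line(s) (total 1); column heights now [3 3 3 3 1], max=3
Drop 4: O rot3 at col 2 lands with bottom-row=3; cleared 0 line(s) (total 1); column heights now [3 3 5 5 1], max=5
Drop 5: Z rot3 at col 2 lands with bottom-row=5; cleared 0 line(s) (total 1); column heights now [3 3 7 8 1], max=8

Answer: 3 3 7 8 1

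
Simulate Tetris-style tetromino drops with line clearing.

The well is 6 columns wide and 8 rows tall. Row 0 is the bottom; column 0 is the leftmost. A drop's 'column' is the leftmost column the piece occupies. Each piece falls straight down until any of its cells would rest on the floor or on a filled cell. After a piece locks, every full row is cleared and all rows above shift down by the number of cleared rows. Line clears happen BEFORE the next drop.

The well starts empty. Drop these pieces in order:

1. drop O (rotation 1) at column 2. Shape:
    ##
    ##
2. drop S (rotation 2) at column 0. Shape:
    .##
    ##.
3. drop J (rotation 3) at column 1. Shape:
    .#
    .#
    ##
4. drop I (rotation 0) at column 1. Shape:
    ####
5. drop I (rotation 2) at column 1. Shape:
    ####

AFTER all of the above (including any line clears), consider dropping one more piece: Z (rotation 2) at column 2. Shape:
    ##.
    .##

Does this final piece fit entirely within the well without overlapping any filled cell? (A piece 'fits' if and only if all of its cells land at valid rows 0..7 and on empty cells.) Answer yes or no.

Drop 1: O rot1 at col 2 lands with bottom-row=0; cleared 0 line(s) (total 0); column heights now [0 0 2 2 0 0], max=2
Drop 2: S rot2 at col 0 lands with bottom-row=1; cleared 0 line(s) (total 0); column heights now [2 3 3 2 0 0], max=3
Drop 3: J rot3 at col 1 lands with bottom-row=3; cleared 0 line(s) (total 0); column heights now [2 4 6 2 0 0], max=6
Drop 4: I rot0 at col 1 lands with bottom-row=6; cleared 0 line(s) (total 0); column heights now [2 7 7 7 7 0], max=7
Drop 5: I rot2 at col 1 lands with bottom-row=7; cleared 0 line(s) (total 0); column heights now [2 8 8 8 8 0], max=8
Test piece Z rot2 at col 2 (width 3): heights before test = [2 8 8 8 8 0]; fits = False

Answer: no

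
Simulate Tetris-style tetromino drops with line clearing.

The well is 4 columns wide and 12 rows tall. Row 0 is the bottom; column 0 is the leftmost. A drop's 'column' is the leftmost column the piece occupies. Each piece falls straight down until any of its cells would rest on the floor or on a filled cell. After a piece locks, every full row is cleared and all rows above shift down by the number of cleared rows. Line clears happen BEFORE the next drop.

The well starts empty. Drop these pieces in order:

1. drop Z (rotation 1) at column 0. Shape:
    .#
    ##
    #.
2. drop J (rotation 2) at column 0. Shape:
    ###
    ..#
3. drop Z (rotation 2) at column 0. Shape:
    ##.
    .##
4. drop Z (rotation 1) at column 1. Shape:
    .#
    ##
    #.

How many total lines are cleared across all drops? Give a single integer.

Answer: 0

Derivation:
Drop 1: Z rot1 at col 0 lands with bottom-row=0; cleared 0 line(s) (total 0); column heights now [2 3 0 0], max=3
Drop 2: J rot2 at col 0 lands with bottom-row=2; cleared 0 line(s) (total 0); column heights now [4 4 4 0], max=4
Drop 3: Z rot2 at col 0 lands with bottom-row=4; cleared 0 line(s) (total 0); column heights now [6 6 5 0], max=6
Drop 4: Z rot1 at col 1 lands with bottom-row=6; cleared 0 line(s) (total 0); column heights now [6 8 9 0], max=9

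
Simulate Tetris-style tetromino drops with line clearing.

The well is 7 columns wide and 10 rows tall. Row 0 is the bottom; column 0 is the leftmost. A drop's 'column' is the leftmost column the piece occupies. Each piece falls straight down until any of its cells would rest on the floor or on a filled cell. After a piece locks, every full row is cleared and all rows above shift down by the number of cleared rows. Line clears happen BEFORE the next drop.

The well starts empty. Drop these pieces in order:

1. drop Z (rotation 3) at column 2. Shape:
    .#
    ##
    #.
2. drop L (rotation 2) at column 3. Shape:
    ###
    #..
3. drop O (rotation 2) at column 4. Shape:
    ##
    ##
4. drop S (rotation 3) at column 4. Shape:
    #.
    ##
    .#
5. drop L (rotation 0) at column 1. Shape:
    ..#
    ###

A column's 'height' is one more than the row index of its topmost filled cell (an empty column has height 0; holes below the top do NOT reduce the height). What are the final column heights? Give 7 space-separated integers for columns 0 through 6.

Answer: 0 6 6 7 10 9 0

Derivation:
Drop 1: Z rot3 at col 2 lands with bottom-row=0; cleared 0 line(s) (total 0); column heights now [0 0 2 3 0 0 0], max=3
Drop 2: L rot2 at col 3 lands with bottom-row=3; cleared 0 line(s) (total 0); column heights now [0 0 2 5 5 5 0], max=5
Drop 3: O rot2 at col 4 lands with bottom-row=5; cleared 0 line(s) (total 0); column heights now [0 0 2 5 7 7 0], max=7
Drop 4: S rot3 at col 4 lands with bottom-row=7; cleared 0 line(s) (total 0); column heights now [0 0 2 5 10 9 0], max=10
Drop 5: L rot0 at col 1 lands with bottom-row=5; cleared 0 line(s) (total 0); column heights now [0 6 6 7 10 9 0], max=10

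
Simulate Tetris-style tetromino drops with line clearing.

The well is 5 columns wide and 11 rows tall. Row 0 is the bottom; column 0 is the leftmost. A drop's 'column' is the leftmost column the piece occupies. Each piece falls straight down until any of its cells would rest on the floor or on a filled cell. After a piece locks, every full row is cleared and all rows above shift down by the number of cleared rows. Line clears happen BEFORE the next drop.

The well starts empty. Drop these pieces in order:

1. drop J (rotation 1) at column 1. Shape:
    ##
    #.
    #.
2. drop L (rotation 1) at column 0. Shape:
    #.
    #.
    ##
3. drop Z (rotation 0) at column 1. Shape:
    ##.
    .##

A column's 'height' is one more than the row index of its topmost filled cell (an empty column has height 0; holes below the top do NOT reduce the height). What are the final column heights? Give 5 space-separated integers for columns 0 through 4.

Answer: 6 5 5 4 0

Derivation:
Drop 1: J rot1 at col 1 lands with bottom-row=0; cleared 0 line(s) (total 0); column heights now [0 3 3 0 0], max=3
Drop 2: L rot1 at col 0 lands with bottom-row=3; cleared 0 line(s) (total 0); column heights now [6 4 3 0 0], max=6
Drop 3: Z rot0 at col 1 lands with bottom-row=3; cleared 0 line(s) (total 0); column heights now [6 5 5 4 0], max=6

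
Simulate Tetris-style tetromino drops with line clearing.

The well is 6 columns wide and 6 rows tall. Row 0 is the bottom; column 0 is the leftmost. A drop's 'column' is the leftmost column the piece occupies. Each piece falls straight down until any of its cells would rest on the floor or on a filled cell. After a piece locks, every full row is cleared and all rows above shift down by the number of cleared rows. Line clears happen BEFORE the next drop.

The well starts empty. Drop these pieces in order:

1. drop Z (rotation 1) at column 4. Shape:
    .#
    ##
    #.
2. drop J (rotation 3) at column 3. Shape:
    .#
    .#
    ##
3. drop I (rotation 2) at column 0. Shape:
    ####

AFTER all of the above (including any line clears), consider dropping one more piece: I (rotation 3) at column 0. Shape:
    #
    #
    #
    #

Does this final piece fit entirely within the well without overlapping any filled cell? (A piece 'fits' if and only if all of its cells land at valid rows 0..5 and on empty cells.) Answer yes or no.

Drop 1: Z rot1 at col 4 lands with bottom-row=0; cleared 0 line(s) (total 0); column heights now [0 0 0 0 2 3], max=3
Drop 2: J rot3 at col 3 lands with bottom-row=2; cleared 0 line(s) (total 0); column heights now [0 0 0 3 5 3], max=5
Drop 3: I rot2 at col 0 lands with bottom-row=3; cleared 0 line(s) (total 0); column heights now [4 4 4 4 5 3], max=5
Test piece I rot3 at col 0 (width 1): heights before test = [4 4 4 4 5 3]; fits = False

Answer: no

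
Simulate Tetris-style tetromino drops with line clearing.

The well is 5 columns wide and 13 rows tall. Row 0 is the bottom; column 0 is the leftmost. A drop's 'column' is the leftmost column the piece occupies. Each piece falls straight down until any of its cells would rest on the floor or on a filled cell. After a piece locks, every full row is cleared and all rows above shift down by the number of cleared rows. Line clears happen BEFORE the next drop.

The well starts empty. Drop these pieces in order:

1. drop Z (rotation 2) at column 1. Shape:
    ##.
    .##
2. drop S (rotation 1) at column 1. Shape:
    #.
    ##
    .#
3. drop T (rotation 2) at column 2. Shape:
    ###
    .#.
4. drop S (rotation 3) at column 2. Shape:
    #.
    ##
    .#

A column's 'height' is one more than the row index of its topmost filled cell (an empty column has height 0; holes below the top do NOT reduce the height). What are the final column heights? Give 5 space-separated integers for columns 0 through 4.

Drop 1: Z rot2 at col 1 lands with bottom-row=0; cleared 0 line(s) (total 0); column heights now [0 2 2 1 0], max=2
Drop 2: S rot1 at col 1 lands with bottom-row=2; cleared 0 line(s) (total 0); column heights now [0 5 4 1 0], max=5
Drop 3: T rot2 at col 2 lands with bottom-row=3; cleared 0 line(s) (total 0); column heights now [0 5 5 5 5], max=5
Drop 4: S rot3 at col 2 lands with bottom-row=5; cleared 0 line(s) (total 0); column heights now [0 5 8 7 5], max=8

Answer: 0 5 8 7 5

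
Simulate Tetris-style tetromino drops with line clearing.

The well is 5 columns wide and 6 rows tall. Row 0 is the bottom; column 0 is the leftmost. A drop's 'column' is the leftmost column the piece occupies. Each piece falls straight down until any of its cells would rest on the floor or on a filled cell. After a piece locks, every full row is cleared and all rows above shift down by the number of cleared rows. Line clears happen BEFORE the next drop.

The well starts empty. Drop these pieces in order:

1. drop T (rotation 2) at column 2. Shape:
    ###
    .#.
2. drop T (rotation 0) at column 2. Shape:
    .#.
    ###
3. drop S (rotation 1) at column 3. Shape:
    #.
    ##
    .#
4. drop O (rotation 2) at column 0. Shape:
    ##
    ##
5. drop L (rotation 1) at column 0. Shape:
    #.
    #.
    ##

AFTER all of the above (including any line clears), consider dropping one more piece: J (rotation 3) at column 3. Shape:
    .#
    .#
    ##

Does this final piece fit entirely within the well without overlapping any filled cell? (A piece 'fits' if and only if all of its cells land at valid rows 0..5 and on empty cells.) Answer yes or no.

Drop 1: T rot2 at col 2 lands with bottom-row=0; cleared 0 line(s) (total 0); column heights now [0 0 2 2 2], max=2
Drop 2: T rot0 at col 2 lands with bottom-row=2; cleared 0 line(s) (total 0); column heights now [0 0 3 4 3], max=4
Drop 3: S rot1 at col 3 lands with bottom-row=3; cleared 0 line(s) (total 0); column heights now [0 0 3 6 5], max=6
Drop 4: O rot2 at col 0 lands with bottom-row=0; cleared 1 line(s) (total 1); column heights now [1 1 2 5 4], max=5
Drop 5: L rot1 at col 0 lands with bottom-row=1; cleared 1 line(s) (total 2); column heights now [3 1 0 4 3], max=4
Test piece J rot3 at col 3 (width 2): heights before test = [3 1 0 4 3]; fits = False

Answer: no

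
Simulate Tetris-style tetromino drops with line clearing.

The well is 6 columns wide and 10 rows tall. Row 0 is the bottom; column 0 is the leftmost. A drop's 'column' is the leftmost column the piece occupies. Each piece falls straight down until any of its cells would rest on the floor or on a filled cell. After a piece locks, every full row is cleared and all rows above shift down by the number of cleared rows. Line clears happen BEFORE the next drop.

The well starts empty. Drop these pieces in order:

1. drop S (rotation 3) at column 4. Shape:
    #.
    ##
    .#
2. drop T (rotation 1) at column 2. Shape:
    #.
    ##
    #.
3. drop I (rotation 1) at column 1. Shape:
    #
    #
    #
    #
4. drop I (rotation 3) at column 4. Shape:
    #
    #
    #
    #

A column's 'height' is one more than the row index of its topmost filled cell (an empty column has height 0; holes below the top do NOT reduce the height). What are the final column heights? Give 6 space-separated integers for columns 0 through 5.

Answer: 0 4 3 2 7 2

Derivation:
Drop 1: S rot3 at col 4 lands with bottom-row=0; cleared 0 line(s) (total 0); column heights now [0 0 0 0 3 2], max=3
Drop 2: T rot1 at col 2 lands with bottom-row=0; cleared 0 line(s) (total 0); column heights now [0 0 3 2 3 2], max=3
Drop 3: I rot1 at col 1 lands with bottom-row=0; cleared 0 line(s) (total 0); column heights now [0 4 3 2 3 2], max=4
Drop 4: I rot3 at col 4 lands with bottom-row=3; cleared 0 line(s) (total 0); column heights now [0 4 3 2 7 2], max=7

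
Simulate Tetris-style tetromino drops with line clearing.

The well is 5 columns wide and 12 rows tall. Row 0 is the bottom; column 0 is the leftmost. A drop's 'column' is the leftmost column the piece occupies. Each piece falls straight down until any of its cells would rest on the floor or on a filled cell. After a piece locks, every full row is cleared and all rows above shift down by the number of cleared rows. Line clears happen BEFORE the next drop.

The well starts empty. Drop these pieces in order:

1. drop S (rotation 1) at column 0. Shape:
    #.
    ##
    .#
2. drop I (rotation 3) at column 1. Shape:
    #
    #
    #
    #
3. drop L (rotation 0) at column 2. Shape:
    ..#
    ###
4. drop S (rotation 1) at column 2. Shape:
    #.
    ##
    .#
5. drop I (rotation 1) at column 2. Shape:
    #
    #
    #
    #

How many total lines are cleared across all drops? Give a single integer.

Drop 1: S rot1 at col 0 lands with bottom-row=0; cleared 0 line(s) (total 0); column heights now [3 2 0 0 0], max=3
Drop 2: I rot3 at col 1 lands with bottom-row=2; cleared 0 line(s) (total 0); column heights now [3 6 0 0 0], max=6
Drop 3: L rot0 at col 2 lands with bottom-row=0; cleared 0 line(s) (total 0); column heights now [3 6 1 1 2], max=6
Drop 4: S rot1 at col 2 lands with bottom-row=1; cleared 0 line(s) (total 0); column heights now [3 6 4 3 2], max=6
Drop 5: I rot1 at col 2 lands with bottom-row=4; cleared 0 line(s) (total 0); column heights now [3 6 8 3 2], max=8

Answer: 0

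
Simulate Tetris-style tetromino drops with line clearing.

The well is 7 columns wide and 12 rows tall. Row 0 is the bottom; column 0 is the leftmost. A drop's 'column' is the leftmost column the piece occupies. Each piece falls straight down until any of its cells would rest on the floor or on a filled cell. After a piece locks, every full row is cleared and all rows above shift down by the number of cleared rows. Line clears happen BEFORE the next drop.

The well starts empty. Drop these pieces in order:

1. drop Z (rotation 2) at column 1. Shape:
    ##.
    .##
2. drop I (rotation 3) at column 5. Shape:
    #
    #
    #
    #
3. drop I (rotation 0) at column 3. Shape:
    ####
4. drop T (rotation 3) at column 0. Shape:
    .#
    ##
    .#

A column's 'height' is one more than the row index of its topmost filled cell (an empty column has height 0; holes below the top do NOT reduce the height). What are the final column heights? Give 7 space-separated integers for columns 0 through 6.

Drop 1: Z rot2 at col 1 lands with bottom-row=0; cleared 0 line(s) (total 0); column heights now [0 2 2 1 0 0 0], max=2
Drop 2: I rot3 at col 5 lands with bottom-row=0; cleared 0 line(s) (total 0); column heights now [0 2 2 1 0 4 0], max=4
Drop 3: I rot0 at col 3 lands with bottom-row=4; cleared 0 line(s) (total 0); column heights now [0 2 2 5 5 5 5], max=5
Drop 4: T rot3 at col 0 lands with bottom-row=2; cleared 0 line(s) (total 0); column heights now [4 5 2 5 5 5 5], max=5

Answer: 4 5 2 5 5 5 5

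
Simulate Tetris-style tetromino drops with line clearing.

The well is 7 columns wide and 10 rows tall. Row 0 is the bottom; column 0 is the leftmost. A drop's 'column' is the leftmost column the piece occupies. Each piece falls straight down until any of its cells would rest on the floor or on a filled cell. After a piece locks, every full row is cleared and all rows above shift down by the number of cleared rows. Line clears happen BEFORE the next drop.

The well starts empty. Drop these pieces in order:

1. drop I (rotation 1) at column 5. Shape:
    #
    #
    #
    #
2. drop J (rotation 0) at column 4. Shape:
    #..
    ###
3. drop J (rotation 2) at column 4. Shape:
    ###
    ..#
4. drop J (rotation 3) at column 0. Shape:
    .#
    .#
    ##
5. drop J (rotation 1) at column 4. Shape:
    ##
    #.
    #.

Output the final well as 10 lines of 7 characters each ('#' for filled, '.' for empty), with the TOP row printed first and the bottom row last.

Answer: ....##.
....#..
....#..
....###
....#.#
....###
.....#.
.#...#.
.#...#.
##...#.

Derivation:
Drop 1: I rot1 at col 5 lands with bottom-row=0; cleared 0 line(s) (total 0); column heights now [0 0 0 0 0 4 0], max=4
Drop 2: J rot0 at col 4 lands with bottom-row=4; cleared 0 line(s) (total 0); column heights now [0 0 0 0 6 5 5], max=6
Drop 3: J rot2 at col 4 lands with bottom-row=5; cleared 0 line(s) (total 0); column heights now [0 0 0 0 7 7 7], max=7
Drop 4: J rot3 at col 0 lands with bottom-row=0; cleared 0 line(s) (total 0); column heights now [1 3 0 0 7 7 7], max=7
Drop 5: J rot1 at col 4 lands with bottom-row=7; cleared 0 line(s) (total 0); column heights now [1 3 0 0 10 10 7], max=10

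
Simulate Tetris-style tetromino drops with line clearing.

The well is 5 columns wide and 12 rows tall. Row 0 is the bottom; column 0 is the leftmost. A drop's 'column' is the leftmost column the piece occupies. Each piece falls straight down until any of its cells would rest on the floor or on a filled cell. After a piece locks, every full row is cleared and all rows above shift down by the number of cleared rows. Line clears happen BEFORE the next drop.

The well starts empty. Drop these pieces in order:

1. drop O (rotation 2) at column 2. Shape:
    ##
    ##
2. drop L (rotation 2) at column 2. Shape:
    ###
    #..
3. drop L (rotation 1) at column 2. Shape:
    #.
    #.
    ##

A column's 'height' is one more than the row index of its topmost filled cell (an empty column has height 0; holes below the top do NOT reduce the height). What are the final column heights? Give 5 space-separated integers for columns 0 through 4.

Answer: 0 0 7 5 4

Derivation:
Drop 1: O rot2 at col 2 lands with bottom-row=0; cleared 0 line(s) (total 0); column heights now [0 0 2 2 0], max=2
Drop 2: L rot2 at col 2 lands with bottom-row=2; cleared 0 line(s) (total 0); column heights now [0 0 4 4 4], max=4
Drop 3: L rot1 at col 2 lands with bottom-row=4; cleared 0 line(s) (total 0); column heights now [0 0 7 5 4], max=7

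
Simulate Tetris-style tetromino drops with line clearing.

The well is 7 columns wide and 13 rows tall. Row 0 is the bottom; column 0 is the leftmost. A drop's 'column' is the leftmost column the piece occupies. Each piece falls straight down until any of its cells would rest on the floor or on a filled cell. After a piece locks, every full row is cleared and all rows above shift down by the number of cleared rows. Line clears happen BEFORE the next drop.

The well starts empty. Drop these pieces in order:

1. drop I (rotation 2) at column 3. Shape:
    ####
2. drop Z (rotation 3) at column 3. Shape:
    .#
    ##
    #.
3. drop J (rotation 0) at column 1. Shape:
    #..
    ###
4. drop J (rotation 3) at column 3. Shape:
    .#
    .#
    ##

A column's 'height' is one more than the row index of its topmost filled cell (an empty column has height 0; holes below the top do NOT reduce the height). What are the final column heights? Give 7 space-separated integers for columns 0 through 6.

Answer: 0 5 4 5 7 1 1

Derivation:
Drop 1: I rot2 at col 3 lands with bottom-row=0; cleared 0 line(s) (total 0); column heights now [0 0 0 1 1 1 1], max=1
Drop 2: Z rot3 at col 3 lands with bottom-row=1; cleared 0 line(s) (total 0); column heights now [0 0 0 3 4 1 1], max=4
Drop 3: J rot0 at col 1 lands with bottom-row=3; cleared 0 line(s) (total 0); column heights now [0 5 4 4 4 1 1], max=5
Drop 4: J rot3 at col 3 lands with bottom-row=4; cleared 0 line(s) (total 0); column heights now [0 5 4 5 7 1 1], max=7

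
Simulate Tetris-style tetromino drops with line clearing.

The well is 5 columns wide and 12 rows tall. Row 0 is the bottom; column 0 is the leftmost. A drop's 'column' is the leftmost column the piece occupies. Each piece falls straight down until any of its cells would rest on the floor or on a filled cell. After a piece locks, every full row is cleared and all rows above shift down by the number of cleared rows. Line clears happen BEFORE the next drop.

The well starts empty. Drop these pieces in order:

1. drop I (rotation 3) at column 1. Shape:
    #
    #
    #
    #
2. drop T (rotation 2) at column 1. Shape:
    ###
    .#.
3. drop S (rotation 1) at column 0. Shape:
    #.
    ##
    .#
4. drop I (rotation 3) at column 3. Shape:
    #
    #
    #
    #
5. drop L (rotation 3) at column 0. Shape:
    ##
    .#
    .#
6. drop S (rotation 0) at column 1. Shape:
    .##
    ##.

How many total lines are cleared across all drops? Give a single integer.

Answer: 0

Derivation:
Drop 1: I rot3 at col 1 lands with bottom-row=0; cleared 0 line(s) (total 0); column heights now [0 4 0 0 0], max=4
Drop 2: T rot2 at col 1 lands with bottom-row=3; cleared 0 line(s) (total 0); column heights now [0 5 5 5 0], max=5
Drop 3: S rot1 at col 0 lands with bottom-row=5; cleared 0 line(s) (total 0); column heights now [8 7 5 5 0], max=8
Drop 4: I rot3 at col 3 lands with bottom-row=5; cleared 0 line(s) (total 0); column heights now [8 7 5 9 0], max=9
Drop 5: L rot3 at col 0 lands with bottom-row=7; cleared 0 line(s) (total 0); column heights now [10 10 5 9 0], max=10
Drop 6: S rot0 at col 1 lands with bottom-row=10; cleared 0 line(s) (total 0); column heights now [10 11 12 12 0], max=12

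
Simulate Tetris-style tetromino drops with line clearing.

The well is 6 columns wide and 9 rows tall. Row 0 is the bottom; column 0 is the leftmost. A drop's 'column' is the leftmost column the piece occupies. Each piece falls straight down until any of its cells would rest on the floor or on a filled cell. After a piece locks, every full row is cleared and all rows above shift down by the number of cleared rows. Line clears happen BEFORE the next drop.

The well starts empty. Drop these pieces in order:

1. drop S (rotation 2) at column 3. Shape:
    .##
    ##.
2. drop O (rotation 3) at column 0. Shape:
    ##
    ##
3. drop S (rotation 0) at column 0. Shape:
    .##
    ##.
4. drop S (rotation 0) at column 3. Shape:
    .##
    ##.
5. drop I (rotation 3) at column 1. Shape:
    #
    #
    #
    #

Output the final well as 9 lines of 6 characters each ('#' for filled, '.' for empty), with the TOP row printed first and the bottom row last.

Drop 1: S rot2 at col 3 lands with bottom-row=0; cleared 0 line(s) (total 0); column heights now [0 0 0 1 2 2], max=2
Drop 2: O rot3 at col 0 lands with bottom-row=0; cleared 0 line(s) (total 0); column heights now [2 2 0 1 2 2], max=2
Drop 3: S rot0 at col 0 lands with bottom-row=2; cleared 0 line(s) (total 0); column heights now [3 4 4 1 2 2], max=4
Drop 4: S rot0 at col 3 lands with bottom-row=2; cleared 0 line(s) (total 0); column heights now [3 4 4 3 4 4], max=4
Drop 5: I rot3 at col 1 lands with bottom-row=4; cleared 0 line(s) (total 0); column heights now [3 8 4 3 4 4], max=8

Answer: ......
.#....
.#....
.#....
.#....
.##.##
##.##.
##..##
##.##.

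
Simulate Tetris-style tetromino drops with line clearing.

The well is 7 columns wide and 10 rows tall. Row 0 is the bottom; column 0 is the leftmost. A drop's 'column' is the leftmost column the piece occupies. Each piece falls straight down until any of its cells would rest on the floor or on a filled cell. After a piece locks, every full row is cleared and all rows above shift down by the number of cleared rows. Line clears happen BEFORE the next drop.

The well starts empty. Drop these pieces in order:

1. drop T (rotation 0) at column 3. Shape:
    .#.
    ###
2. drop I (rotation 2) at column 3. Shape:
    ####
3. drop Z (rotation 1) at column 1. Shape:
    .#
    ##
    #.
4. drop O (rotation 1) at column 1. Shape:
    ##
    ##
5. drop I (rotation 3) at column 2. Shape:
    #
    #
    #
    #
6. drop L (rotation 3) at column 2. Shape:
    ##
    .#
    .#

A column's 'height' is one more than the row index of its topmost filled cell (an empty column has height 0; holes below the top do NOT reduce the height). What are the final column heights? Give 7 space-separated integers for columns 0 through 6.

Drop 1: T rot0 at col 3 lands with bottom-row=0; cleared 0 line(s) (total 0); column heights now [0 0 0 1 2 1 0], max=2
Drop 2: I rot2 at col 3 lands with bottom-row=2; cleared 0 line(s) (total 0); column heights now [0 0 0 3 3 3 3], max=3
Drop 3: Z rot1 at col 1 lands with bottom-row=0; cleared 0 line(s) (total 0); column heights now [0 2 3 3 3 3 3], max=3
Drop 4: O rot1 at col 1 lands with bottom-row=3; cleared 0 line(s) (total 0); column heights now [0 5 5 3 3 3 3], max=5
Drop 5: I rot3 at col 2 lands with bottom-row=5; cleared 0 line(s) (total 0); column heights now [0 5 9 3 3 3 3], max=9
Drop 6: L rot3 at col 2 lands with bottom-row=7; cleared 0 line(s) (total 0); column heights now [0 5 10 10 3 3 3], max=10

Answer: 0 5 10 10 3 3 3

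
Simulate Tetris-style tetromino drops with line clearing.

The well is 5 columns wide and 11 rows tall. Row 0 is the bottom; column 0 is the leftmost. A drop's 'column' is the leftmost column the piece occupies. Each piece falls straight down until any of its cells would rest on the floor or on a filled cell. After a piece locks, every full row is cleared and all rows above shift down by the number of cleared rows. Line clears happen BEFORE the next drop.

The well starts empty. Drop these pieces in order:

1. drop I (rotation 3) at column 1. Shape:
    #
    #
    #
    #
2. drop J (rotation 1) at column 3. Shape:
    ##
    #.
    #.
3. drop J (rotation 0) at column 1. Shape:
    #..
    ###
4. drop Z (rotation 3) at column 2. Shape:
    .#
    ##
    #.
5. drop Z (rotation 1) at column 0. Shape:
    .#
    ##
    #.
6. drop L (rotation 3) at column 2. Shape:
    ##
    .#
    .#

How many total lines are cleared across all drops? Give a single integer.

Drop 1: I rot3 at col 1 lands with bottom-row=0; cleared 0 line(s) (total 0); column heights now [0 4 0 0 0], max=4
Drop 2: J rot1 at col 3 lands with bottom-row=0; cleared 0 line(s) (total 0); column heights now [0 4 0 3 3], max=4
Drop 3: J rot0 at col 1 lands with bottom-row=4; cleared 0 line(s) (total 0); column heights now [0 6 5 5 3], max=6
Drop 4: Z rot3 at col 2 lands with bottom-row=5; cleared 0 line(s) (total 0); column heights now [0 6 7 8 3], max=8
Drop 5: Z rot1 at col 0 lands with bottom-row=5; cleared 0 line(s) (total 0); column heights now [7 8 7 8 3], max=8
Drop 6: L rot3 at col 2 lands with bottom-row=8; cleared 0 line(s) (total 0); column heights now [7 8 11 11 3], max=11

Answer: 0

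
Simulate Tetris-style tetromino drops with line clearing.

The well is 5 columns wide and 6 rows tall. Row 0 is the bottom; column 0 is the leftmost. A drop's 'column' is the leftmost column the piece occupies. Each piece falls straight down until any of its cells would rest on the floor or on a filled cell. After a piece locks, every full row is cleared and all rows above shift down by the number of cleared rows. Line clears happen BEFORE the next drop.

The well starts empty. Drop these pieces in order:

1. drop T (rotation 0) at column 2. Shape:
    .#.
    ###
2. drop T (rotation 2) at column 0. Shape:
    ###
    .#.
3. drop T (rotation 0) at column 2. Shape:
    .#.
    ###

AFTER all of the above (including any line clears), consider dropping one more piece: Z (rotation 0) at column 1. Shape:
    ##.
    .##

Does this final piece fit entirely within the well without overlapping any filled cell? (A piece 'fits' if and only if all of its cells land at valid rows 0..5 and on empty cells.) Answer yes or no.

Drop 1: T rot0 at col 2 lands with bottom-row=0; cleared 0 line(s) (total 0); column heights now [0 0 1 2 1], max=2
Drop 2: T rot2 at col 0 lands with bottom-row=0; cleared 0 line(s) (total 0); column heights now [2 2 2 2 1], max=2
Drop 3: T rot0 at col 2 lands with bottom-row=2; cleared 0 line(s) (total 0); column heights now [2 2 3 4 3], max=4
Test piece Z rot0 at col 1 (width 3): heights before test = [2 2 3 4 3]; fits = True

Answer: yes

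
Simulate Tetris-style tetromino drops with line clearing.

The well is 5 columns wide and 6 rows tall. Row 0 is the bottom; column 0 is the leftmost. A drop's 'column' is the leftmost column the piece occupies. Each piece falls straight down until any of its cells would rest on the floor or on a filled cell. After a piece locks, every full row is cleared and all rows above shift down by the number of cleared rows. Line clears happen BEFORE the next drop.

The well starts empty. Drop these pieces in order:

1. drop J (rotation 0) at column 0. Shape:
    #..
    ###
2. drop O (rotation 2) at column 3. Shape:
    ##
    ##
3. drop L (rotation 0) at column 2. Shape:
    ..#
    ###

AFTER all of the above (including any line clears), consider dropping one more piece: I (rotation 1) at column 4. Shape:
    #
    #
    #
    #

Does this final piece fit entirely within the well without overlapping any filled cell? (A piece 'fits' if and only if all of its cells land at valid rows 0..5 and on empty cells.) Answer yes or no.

Drop 1: J rot0 at col 0 lands with bottom-row=0; cleared 0 line(s) (total 0); column heights now [2 1 1 0 0], max=2
Drop 2: O rot2 at col 3 lands with bottom-row=0; cleared 1 line(s) (total 1); column heights now [1 0 0 1 1], max=1
Drop 3: L rot0 at col 2 lands with bottom-row=1; cleared 0 line(s) (total 1); column heights now [1 0 2 2 3], max=3
Test piece I rot1 at col 4 (width 1): heights before test = [1 0 2 2 3]; fits = False

Answer: no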